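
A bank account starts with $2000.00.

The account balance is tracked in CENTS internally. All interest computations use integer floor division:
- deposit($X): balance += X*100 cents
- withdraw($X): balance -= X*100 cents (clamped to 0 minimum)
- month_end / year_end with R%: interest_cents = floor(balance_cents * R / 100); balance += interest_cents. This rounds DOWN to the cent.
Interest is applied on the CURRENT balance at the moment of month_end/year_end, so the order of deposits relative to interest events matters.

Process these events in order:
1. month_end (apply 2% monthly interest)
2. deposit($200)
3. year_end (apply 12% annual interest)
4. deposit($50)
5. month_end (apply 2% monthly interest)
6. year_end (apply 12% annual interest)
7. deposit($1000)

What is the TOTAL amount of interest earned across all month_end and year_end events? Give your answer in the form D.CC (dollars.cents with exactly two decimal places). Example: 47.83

Answer: 673.16

Derivation:
After 1 (month_end (apply 2% monthly interest)): balance=$2040.00 total_interest=$40.00
After 2 (deposit($200)): balance=$2240.00 total_interest=$40.00
After 3 (year_end (apply 12% annual interest)): balance=$2508.80 total_interest=$308.80
After 4 (deposit($50)): balance=$2558.80 total_interest=$308.80
After 5 (month_end (apply 2% monthly interest)): balance=$2609.97 total_interest=$359.97
After 6 (year_end (apply 12% annual interest)): balance=$2923.16 total_interest=$673.16
After 7 (deposit($1000)): balance=$3923.16 total_interest=$673.16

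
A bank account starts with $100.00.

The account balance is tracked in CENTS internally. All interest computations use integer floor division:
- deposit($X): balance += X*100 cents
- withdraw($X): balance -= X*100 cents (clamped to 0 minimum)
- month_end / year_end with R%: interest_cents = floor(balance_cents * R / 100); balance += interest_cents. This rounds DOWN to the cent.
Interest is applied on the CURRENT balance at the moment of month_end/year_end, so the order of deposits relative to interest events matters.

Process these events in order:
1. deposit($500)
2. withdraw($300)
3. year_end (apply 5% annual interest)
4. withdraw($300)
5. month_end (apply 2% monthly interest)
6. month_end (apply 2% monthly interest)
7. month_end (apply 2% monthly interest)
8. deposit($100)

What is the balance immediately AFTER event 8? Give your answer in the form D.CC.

Answer: 115.91

Derivation:
After 1 (deposit($500)): balance=$600.00 total_interest=$0.00
After 2 (withdraw($300)): balance=$300.00 total_interest=$0.00
After 3 (year_end (apply 5% annual interest)): balance=$315.00 total_interest=$15.00
After 4 (withdraw($300)): balance=$15.00 total_interest=$15.00
After 5 (month_end (apply 2% monthly interest)): balance=$15.30 total_interest=$15.30
After 6 (month_end (apply 2% monthly interest)): balance=$15.60 total_interest=$15.60
After 7 (month_end (apply 2% monthly interest)): balance=$15.91 total_interest=$15.91
After 8 (deposit($100)): balance=$115.91 total_interest=$15.91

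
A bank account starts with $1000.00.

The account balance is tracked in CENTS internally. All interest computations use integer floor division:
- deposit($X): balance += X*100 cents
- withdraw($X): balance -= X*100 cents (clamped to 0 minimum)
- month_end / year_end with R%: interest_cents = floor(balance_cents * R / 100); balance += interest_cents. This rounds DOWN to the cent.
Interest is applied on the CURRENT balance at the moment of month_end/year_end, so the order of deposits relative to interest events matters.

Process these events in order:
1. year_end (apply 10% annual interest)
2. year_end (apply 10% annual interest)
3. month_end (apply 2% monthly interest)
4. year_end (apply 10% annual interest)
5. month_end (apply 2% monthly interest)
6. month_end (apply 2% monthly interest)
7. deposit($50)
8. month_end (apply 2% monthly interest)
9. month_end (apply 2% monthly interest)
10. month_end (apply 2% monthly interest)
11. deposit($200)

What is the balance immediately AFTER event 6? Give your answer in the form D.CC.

Answer: 1412.46

Derivation:
After 1 (year_end (apply 10% annual interest)): balance=$1100.00 total_interest=$100.00
After 2 (year_end (apply 10% annual interest)): balance=$1210.00 total_interest=$210.00
After 3 (month_end (apply 2% monthly interest)): balance=$1234.20 total_interest=$234.20
After 4 (year_end (apply 10% annual interest)): balance=$1357.62 total_interest=$357.62
After 5 (month_end (apply 2% monthly interest)): balance=$1384.77 total_interest=$384.77
After 6 (month_end (apply 2% monthly interest)): balance=$1412.46 total_interest=$412.46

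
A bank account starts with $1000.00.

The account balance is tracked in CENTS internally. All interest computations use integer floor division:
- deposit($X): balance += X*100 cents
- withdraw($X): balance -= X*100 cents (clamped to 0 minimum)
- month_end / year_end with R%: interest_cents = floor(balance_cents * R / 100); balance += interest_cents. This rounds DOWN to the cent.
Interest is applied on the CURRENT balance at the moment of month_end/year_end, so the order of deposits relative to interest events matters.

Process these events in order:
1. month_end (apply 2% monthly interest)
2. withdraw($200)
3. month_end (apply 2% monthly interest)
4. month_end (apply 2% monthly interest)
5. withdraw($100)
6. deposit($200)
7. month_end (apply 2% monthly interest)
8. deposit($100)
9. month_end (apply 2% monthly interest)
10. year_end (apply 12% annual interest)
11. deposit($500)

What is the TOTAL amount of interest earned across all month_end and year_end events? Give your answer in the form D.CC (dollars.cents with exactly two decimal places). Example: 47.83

After 1 (month_end (apply 2% monthly interest)): balance=$1020.00 total_interest=$20.00
After 2 (withdraw($200)): balance=$820.00 total_interest=$20.00
After 3 (month_end (apply 2% monthly interest)): balance=$836.40 total_interest=$36.40
After 4 (month_end (apply 2% monthly interest)): balance=$853.12 total_interest=$53.12
After 5 (withdraw($100)): balance=$753.12 total_interest=$53.12
After 6 (deposit($200)): balance=$953.12 total_interest=$53.12
After 7 (month_end (apply 2% monthly interest)): balance=$972.18 total_interest=$72.18
After 8 (deposit($100)): balance=$1072.18 total_interest=$72.18
After 9 (month_end (apply 2% monthly interest)): balance=$1093.62 total_interest=$93.62
After 10 (year_end (apply 12% annual interest)): balance=$1224.85 total_interest=$224.85
After 11 (deposit($500)): balance=$1724.85 total_interest=$224.85

Answer: 224.85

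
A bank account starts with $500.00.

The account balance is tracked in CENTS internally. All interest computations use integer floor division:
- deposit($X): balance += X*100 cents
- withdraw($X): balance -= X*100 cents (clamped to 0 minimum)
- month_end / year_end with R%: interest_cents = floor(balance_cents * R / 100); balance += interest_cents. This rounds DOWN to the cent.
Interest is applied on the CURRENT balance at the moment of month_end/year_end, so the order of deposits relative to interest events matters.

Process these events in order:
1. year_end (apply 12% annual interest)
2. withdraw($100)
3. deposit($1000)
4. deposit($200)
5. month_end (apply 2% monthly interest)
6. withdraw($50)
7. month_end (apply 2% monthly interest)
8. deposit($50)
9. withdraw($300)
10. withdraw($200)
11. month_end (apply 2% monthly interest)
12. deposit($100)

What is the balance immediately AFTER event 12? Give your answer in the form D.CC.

Answer: 1350.58

Derivation:
After 1 (year_end (apply 12% annual interest)): balance=$560.00 total_interest=$60.00
After 2 (withdraw($100)): balance=$460.00 total_interest=$60.00
After 3 (deposit($1000)): balance=$1460.00 total_interest=$60.00
After 4 (deposit($200)): balance=$1660.00 total_interest=$60.00
After 5 (month_end (apply 2% monthly interest)): balance=$1693.20 total_interest=$93.20
After 6 (withdraw($50)): balance=$1643.20 total_interest=$93.20
After 7 (month_end (apply 2% monthly interest)): balance=$1676.06 total_interest=$126.06
After 8 (deposit($50)): balance=$1726.06 total_interest=$126.06
After 9 (withdraw($300)): balance=$1426.06 total_interest=$126.06
After 10 (withdraw($200)): balance=$1226.06 total_interest=$126.06
After 11 (month_end (apply 2% monthly interest)): balance=$1250.58 total_interest=$150.58
After 12 (deposit($100)): balance=$1350.58 total_interest=$150.58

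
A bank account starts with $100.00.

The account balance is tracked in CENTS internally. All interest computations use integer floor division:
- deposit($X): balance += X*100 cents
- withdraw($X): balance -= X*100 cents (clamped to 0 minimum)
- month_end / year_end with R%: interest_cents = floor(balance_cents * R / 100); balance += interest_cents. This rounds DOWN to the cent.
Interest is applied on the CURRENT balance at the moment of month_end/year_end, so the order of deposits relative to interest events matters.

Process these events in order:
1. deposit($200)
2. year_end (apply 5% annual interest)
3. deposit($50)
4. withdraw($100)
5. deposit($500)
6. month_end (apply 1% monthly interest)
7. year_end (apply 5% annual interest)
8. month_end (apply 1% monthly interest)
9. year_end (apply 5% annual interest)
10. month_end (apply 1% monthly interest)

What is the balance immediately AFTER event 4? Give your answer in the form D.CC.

Answer: 265.00

Derivation:
After 1 (deposit($200)): balance=$300.00 total_interest=$0.00
After 2 (year_end (apply 5% annual interest)): balance=$315.00 total_interest=$15.00
After 3 (deposit($50)): balance=$365.00 total_interest=$15.00
After 4 (withdraw($100)): balance=$265.00 total_interest=$15.00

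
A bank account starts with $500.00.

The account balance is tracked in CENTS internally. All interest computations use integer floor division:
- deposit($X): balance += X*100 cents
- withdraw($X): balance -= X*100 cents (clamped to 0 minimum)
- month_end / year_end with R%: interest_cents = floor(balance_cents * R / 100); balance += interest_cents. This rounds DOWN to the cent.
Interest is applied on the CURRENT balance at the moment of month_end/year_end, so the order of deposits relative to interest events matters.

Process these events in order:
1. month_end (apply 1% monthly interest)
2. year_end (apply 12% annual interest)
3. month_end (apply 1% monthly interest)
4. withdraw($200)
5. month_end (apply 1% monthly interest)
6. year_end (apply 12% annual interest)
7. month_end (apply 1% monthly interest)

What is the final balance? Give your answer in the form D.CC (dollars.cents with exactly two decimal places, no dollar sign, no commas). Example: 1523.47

Answer: 424.14

Derivation:
After 1 (month_end (apply 1% monthly interest)): balance=$505.00 total_interest=$5.00
After 2 (year_end (apply 12% annual interest)): balance=$565.60 total_interest=$65.60
After 3 (month_end (apply 1% monthly interest)): balance=$571.25 total_interest=$71.25
After 4 (withdraw($200)): balance=$371.25 total_interest=$71.25
After 5 (month_end (apply 1% monthly interest)): balance=$374.96 total_interest=$74.96
After 6 (year_end (apply 12% annual interest)): balance=$419.95 total_interest=$119.95
After 7 (month_end (apply 1% monthly interest)): balance=$424.14 total_interest=$124.14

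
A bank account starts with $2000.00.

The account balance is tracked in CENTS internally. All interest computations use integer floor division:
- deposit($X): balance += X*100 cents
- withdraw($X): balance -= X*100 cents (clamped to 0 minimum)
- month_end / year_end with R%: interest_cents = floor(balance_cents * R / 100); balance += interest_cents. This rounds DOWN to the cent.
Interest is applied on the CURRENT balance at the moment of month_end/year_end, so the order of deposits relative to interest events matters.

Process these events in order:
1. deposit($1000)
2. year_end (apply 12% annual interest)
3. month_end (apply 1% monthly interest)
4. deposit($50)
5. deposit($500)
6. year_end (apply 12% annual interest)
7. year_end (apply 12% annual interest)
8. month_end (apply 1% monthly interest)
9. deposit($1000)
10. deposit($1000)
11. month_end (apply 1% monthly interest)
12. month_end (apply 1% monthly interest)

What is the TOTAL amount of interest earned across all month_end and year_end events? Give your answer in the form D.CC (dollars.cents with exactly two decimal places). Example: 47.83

After 1 (deposit($1000)): balance=$3000.00 total_interest=$0.00
After 2 (year_end (apply 12% annual interest)): balance=$3360.00 total_interest=$360.00
After 3 (month_end (apply 1% monthly interest)): balance=$3393.60 total_interest=$393.60
After 4 (deposit($50)): balance=$3443.60 total_interest=$393.60
After 5 (deposit($500)): balance=$3943.60 total_interest=$393.60
After 6 (year_end (apply 12% annual interest)): balance=$4416.83 total_interest=$866.83
After 7 (year_end (apply 12% annual interest)): balance=$4946.84 total_interest=$1396.84
After 8 (month_end (apply 1% monthly interest)): balance=$4996.30 total_interest=$1446.30
After 9 (deposit($1000)): balance=$5996.30 total_interest=$1446.30
After 10 (deposit($1000)): balance=$6996.30 total_interest=$1446.30
After 11 (month_end (apply 1% monthly interest)): balance=$7066.26 total_interest=$1516.26
After 12 (month_end (apply 1% monthly interest)): balance=$7136.92 total_interest=$1586.92

Answer: 1586.92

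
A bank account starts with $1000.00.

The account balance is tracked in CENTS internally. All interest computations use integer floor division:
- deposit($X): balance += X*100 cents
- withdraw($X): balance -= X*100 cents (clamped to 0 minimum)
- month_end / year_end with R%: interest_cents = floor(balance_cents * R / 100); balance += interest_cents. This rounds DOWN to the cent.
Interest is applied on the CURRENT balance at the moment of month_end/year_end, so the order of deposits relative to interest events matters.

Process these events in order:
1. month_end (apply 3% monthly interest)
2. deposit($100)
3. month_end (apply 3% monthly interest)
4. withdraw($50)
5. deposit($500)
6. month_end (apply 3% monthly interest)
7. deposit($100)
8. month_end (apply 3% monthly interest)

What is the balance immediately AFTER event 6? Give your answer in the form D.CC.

Answer: 1662.31

Derivation:
After 1 (month_end (apply 3% monthly interest)): balance=$1030.00 total_interest=$30.00
After 2 (deposit($100)): balance=$1130.00 total_interest=$30.00
After 3 (month_end (apply 3% monthly interest)): balance=$1163.90 total_interest=$63.90
After 4 (withdraw($50)): balance=$1113.90 total_interest=$63.90
After 5 (deposit($500)): balance=$1613.90 total_interest=$63.90
After 6 (month_end (apply 3% monthly interest)): balance=$1662.31 total_interest=$112.31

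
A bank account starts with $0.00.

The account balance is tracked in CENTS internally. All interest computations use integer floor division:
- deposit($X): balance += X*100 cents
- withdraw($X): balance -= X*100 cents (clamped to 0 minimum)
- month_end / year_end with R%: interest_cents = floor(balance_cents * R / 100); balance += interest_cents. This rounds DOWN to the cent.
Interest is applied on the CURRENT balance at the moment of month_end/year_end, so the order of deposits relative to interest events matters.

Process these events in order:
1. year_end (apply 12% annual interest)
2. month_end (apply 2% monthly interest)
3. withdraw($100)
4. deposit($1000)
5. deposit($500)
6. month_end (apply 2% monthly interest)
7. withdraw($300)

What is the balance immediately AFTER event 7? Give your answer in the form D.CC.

Answer: 1230.00

Derivation:
After 1 (year_end (apply 12% annual interest)): balance=$0.00 total_interest=$0.00
After 2 (month_end (apply 2% monthly interest)): balance=$0.00 total_interest=$0.00
After 3 (withdraw($100)): balance=$0.00 total_interest=$0.00
After 4 (deposit($1000)): balance=$1000.00 total_interest=$0.00
After 5 (deposit($500)): balance=$1500.00 total_interest=$0.00
After 6 (month_end (apply 2% monthly interest)): balance=$1530.00 total_interest=$30.00
After 7 (withdraw($300)): balance=$1230.00 total_interest=$30.00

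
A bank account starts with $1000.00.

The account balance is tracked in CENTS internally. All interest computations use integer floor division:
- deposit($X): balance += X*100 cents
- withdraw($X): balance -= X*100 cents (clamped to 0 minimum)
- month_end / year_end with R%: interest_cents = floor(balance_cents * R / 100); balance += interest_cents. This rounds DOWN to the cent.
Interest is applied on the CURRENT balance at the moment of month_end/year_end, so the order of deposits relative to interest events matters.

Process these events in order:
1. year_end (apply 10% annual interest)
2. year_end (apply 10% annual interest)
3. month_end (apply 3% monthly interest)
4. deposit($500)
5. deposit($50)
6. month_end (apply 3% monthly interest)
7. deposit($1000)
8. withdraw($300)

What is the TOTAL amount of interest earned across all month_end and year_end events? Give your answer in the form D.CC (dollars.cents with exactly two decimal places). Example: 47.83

Answer: 300.18

Derivation:
After 1 (year_end (apply 10% annual interest)): balance=$1100.00 total_interest=$100.00
After 2 (year_end (apply 10% annual interest)): balance=$1210.00 total_interest=$210.00
After 3 (month_end (apply 3% monthly interest)): balance=$1246.30 total_interest=$246.30
After 4 (deposit($500)): balance=$1746.30 total_interest=$246.30
After 5 (deposit($50)): balance=$1796.30 total_interest=$246.30
After 6 (month_end (apply 3% monthly interest)): balance=$1850.18 total_interest=$300.18
After 7 (deposit($1000)): balance=$2850.18 total_interest=$300.18
After 8 (withdraw($300)): balance=$2550.18 total_interest=$300.18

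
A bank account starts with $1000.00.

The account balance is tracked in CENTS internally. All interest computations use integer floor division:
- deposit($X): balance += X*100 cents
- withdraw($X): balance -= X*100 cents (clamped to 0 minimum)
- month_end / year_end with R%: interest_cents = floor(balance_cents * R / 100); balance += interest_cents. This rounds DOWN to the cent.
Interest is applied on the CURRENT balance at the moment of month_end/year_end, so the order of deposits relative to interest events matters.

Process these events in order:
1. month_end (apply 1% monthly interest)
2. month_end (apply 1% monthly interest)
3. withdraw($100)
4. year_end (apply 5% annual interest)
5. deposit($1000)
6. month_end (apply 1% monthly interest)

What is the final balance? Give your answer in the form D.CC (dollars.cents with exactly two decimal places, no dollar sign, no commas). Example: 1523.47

Answer: 1985.76

Derivation:
After 1 (month_end (apply 1% monthly interest)): balance=$1010.00 total_interest=$10.00
After 2 (month_end (apply 1% monthly interest)): balance=$1020.10 total_interest=$20.10
After 3 (withdraw($100)): balance=$920.10 total_interest=$20.10
After 4 (year_end (apply 5% annual interest)): balance=$966.10 total_interest=$66.10
After 5 (deposit($1000)): balance=$1966.10 total_interest=$66.10
After 6 (month_end (apply 1% monthly interest)): balance=$1985.76 total_interest=$85.76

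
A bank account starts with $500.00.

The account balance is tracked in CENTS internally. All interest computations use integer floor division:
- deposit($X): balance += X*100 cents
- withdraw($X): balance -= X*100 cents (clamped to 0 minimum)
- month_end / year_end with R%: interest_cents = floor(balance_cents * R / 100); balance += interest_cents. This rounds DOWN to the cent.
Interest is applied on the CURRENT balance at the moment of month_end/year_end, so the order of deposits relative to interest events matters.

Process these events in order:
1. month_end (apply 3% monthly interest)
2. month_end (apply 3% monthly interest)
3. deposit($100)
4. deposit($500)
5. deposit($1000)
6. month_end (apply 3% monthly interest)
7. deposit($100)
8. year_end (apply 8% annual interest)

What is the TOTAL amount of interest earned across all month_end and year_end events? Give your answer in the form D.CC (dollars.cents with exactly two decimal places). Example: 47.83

Answer: 277.90

Derivation:
After 1 (month_end (apply 3% monthly interest)): balance=$515.00 total_interest=$15.00
After 2 (month_end (apply 3% monthly interest)): balance=$530.45 total_interest=$30.45
After 3 (deposit($100)): balance=$630.45 total_interest=$30.45
After 4 (deposit($500)): balance=$1130.45 total_interest=$30.45
After 5 (deposit($1000)): balance=$2130.45 total_interest=$30.45
After 6 (month_end (apply 3% monthly interest)): balance=$2194.36 total_interest=$94.36
After 7 (deposit($100)): balance=$2294.36 total_interest=$94.36
After 8 (year_end (apply 8% annual interest)): balance=$2477.90 total_interest=$277.90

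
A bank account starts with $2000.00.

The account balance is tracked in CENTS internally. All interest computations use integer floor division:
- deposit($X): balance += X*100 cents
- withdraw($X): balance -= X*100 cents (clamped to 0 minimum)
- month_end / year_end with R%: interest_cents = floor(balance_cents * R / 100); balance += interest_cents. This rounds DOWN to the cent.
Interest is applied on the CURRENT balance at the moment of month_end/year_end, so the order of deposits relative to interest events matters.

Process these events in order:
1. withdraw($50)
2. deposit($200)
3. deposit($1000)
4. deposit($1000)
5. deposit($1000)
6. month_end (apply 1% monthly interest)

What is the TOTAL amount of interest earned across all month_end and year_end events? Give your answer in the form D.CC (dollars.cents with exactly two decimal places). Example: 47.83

After 1 (withdraw($50)): balance=$1950.00 total_interest=$0.00
After 2 (deposit($200)): balance=$2150.00 total_interest=$0.00
After 3 (deposit($1000)): balance=$3150.00 total_interest=$0.00
After 4 (deposit($1000)): balance=$4150.00 total_interest=$0.00
After 5 (deposit($1000)): balance=$5150.00 total_interest=$0.00
After 6 (month_end (apply 1% monthly interest)): balance=$5201.50 total_interest=$51.50

Answer: 51.50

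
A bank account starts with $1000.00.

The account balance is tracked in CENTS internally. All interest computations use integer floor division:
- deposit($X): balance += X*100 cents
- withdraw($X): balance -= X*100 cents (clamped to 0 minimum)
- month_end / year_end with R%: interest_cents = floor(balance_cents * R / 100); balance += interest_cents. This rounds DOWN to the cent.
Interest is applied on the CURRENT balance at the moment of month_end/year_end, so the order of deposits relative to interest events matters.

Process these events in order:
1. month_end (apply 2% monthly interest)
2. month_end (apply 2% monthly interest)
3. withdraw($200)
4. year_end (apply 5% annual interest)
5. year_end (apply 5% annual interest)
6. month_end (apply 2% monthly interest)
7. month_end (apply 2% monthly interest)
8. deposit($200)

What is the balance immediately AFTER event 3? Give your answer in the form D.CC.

Answer: 840.40

Derivation:
After 1 (month_end (apply 2% monthly interest)): balance=$1020.00 total_interest=$20.00
After 2 (month_end (apply 2% monthly interest)): balance=$1040.40 total_interest=$40.40
After 3 (withdraw($200)): balance=$840.40 total_interest=$40.40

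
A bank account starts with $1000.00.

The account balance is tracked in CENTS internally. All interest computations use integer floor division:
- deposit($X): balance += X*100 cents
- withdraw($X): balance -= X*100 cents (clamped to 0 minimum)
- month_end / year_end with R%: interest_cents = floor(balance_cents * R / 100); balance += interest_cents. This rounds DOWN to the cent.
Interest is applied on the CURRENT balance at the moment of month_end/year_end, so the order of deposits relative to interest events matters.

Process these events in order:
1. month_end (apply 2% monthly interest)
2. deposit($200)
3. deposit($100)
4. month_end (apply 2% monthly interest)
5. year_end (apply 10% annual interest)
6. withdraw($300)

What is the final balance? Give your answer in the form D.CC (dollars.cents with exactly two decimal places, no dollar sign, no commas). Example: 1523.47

Answer: 1181.04

Derivation:
After 1 (month_end (apply 2% monthly interest)): balance=$1020.00 total_interest=$20.00
After 2 (deposit($200)): balance=$1220.00 total_interest=$20.00
After 3 (deposit($100)): balance=$1320.00 total_interest=$20.00
After 4 (month_end (apply 2% monthly interest)): balance=$1346.40 total_interest=$46.40
After 5 (year_end (apply 10% annual interest)): balance=$1481.04 total_interest=$181.04
After 6 (withdraw($300)): balance=$1181.04 total_interest=$181.04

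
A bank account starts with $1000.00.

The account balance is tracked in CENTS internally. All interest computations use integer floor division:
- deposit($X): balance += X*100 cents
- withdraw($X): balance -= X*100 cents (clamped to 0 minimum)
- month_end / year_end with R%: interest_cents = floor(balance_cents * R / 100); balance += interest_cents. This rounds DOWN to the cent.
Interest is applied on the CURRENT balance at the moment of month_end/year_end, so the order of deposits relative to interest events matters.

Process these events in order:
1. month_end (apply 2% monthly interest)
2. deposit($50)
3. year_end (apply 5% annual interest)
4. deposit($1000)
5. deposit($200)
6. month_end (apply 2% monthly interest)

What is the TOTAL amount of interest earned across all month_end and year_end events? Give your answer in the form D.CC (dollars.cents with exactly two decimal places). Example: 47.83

Answer: 119.97

Derivation:
After 1 (month_end (apply 2% monthly interest)): balance=$1020.00 total_interest=$20.00
After 2 (deposit($50)): balance=$1070.00 total_interest=$20.00
After 3 (year_end (apply 5% annual interest)): balance=$1123.50 total_interest=$73.50
After 4 (deposit($1000)): balance=$2123.50 total_interest=$73.50
After 5 (deposit($200)): balance=$2323.50 total_interest=$73.50
After 6 (month_end (apply 2% monthly interest)): balance=$2369.97 total_interest=$119.97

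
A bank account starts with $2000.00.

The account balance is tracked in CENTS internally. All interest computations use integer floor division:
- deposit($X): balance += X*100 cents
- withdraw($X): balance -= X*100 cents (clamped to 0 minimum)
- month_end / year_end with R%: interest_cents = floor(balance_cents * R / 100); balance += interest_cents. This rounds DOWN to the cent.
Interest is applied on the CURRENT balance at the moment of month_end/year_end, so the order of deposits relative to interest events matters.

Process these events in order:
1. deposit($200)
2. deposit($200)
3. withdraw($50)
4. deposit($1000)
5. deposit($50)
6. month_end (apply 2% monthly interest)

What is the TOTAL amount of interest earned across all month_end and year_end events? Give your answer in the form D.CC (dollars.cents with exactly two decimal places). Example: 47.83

After 1 (deposit($200)): balance=$2200.00 total_interest=$0.00
After 2 (deposit($200)): balance=$2400.00 total_interest=$0.00
After 3 (withdraw($50)): balance=$2350.00 total_interest=$0.00
After 4 (deposit($1000)): balance=$3350.00 total_interest=$0.00
After 5 (deposit($50)): balance=$3400.00 total_interest=$0.00
After 6 (month_end (apply 2% monthly interest)): balance=$3468.00 total_interest=$68.00

Answer: 68.00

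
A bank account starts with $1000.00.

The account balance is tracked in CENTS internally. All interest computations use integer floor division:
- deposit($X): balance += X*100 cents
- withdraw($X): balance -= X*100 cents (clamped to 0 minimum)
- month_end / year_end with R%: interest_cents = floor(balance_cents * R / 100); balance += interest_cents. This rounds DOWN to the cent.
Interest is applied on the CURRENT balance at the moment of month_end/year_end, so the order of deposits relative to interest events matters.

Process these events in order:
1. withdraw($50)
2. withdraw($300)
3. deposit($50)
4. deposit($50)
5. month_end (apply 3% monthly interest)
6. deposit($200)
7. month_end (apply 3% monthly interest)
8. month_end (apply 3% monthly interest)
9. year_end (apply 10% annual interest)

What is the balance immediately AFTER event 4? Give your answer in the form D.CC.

Answer: 750.00

Derivation:
After 1 (withdraw($50)): balance=$950.00 total_interest=$0.00
After 2 (withdraw($300)): balance=$650.00 total_interest=$0.00
After 3 (deposit($50)): balance=$700.00 total_interest=$0.00
After 4 (deposit($50)): balance=$750.00 total_interest=$0.00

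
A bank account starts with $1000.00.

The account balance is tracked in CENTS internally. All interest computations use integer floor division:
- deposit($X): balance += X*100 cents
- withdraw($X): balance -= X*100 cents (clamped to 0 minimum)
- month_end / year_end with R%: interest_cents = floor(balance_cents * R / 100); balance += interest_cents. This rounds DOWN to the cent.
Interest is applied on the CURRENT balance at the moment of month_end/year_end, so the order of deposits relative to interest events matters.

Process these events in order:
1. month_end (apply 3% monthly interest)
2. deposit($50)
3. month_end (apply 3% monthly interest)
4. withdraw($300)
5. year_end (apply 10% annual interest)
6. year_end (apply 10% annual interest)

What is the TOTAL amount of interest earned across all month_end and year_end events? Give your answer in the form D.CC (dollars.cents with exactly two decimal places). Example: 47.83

Answer: 233.00

Derivation:
After 1 (month_end (apply 3% monthly interest)): balance=$1030.00 total_interest=$30.00
After 2 (deposit($50)): balance=$1080.00 total_interest=$30.00
After 3 (month_end (apply 3% monthly interest)): balance=$1112.40 total_interest=$62.40
After 4 (withdraw($300)): balance=$812.40 total_interest=$62.40
After 5 (year_end (apply 10% annual interest)): balance=$893.64 total_interest=$143.64
After 6 (year_end (apply 10% annual interest)): balance=$983.00 total_interest=$233.00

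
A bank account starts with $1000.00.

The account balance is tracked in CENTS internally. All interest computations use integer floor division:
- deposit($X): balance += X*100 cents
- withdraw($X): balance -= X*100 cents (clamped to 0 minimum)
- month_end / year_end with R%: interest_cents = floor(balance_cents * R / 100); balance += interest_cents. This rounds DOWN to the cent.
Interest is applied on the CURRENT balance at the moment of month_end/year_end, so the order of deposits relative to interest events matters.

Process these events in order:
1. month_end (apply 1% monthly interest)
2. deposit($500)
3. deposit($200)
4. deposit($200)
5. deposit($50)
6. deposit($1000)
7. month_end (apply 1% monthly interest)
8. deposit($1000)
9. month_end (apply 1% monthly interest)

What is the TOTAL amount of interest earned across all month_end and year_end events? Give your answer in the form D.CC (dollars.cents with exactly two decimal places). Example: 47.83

After 1 (month_end (apply 1% monthly interest)): balance=$1010.00 total_interest=$10.00
After 2 (deposit($500)): balance=$1510.00 total_interest=$10.00
After 3 (deposit($200)): balance=$1710.00 total_interest=$10.00
After 4 (deposit($200)): balance=$1910.00 total_interest=$10.00
After 5 (deposit($50)): balance=$1960.00 total_interest=$10.00
After 6 (deposit($1000)): balance=$2960.00 total_interest=$10.00
After 7 (month_end (apply 1% monthly interest)): balance=$2989.60 total_interest=$39.60
After 8 (deposit($1000)): balance=$3989.60 total_interest=$39.60
After 9 (month_end (apply 1% monthly interest)): balance=$4029.49 total_interest=$79.49

Answer: 79.49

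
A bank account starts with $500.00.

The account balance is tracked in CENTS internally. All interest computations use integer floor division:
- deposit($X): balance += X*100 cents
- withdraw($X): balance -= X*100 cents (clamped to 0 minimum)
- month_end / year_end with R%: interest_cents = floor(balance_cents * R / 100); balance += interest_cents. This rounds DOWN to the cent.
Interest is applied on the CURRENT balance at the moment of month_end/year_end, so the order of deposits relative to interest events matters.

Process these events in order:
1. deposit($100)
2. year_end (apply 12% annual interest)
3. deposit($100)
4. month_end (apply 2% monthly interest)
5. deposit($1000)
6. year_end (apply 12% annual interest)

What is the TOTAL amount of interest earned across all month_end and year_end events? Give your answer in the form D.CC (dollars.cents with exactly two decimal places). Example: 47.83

Answer: 301.93

Derivation:
After 1 (deposit($100)): balance=$600.00 total_interest=$0.00
After 2 (year_end (apply 12% annual interest)): balance=$672.00 total_interest=$72.00
After 3 (deposit($100)): balance=$772.00 total_interest=$72.00
After 4 (month_end (apply 2% monthly interest)): balance=$787.44 total_interest=$87.44
After 5 (deposit($1000)): balance=$1787.44 total_interest=$87.44
After 6 (year_end (apply 12% annual interest)): balance=$2001.93 total_interest=$301.93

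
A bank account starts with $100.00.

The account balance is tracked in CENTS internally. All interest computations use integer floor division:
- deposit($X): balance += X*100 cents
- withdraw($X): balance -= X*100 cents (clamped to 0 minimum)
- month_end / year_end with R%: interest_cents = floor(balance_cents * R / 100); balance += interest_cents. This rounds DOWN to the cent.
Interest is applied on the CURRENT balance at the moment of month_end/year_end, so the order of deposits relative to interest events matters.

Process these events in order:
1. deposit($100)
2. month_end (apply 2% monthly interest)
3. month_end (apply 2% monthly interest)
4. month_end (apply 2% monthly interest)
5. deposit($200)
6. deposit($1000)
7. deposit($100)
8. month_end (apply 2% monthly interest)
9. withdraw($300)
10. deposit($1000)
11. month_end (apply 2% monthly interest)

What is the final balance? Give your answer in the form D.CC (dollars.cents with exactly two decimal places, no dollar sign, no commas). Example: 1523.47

After 1 (deposit($100)): balance=$200.00 total_interest=$0.00
After 2 (month_end (apply 2% monthly interest)): balance=$204.00 total_interest=$4.00
After 3 (month_end (apply 2% monthly interest)): balance=$208.08 total_interest=$8.08
After 4 (month_end (apply 2% monthly interest)): balance=$212.24 total_interest=$12.24
After 5 (deposit($200)): balance=$412.24 total_interest=$12.24
After 6 (deposit($1000)): balance=$1412.24 total_interest=$12.24
After 7 (deposit($100)): balance=$1512.24 total_interest=$12.24
After 8 (month_end (apply 2% monthly interest)): balance=$1542.48 total_interest=$42.48
After 9 (withdraw($300)): balance=$1242.48 total_interest=$42.48
After 10 (deposit($1000)): balance=$2242.48 total_interest=$42.48
After 11 (month_end (apply 2% monthly interest)): balance=$2287.32 total_interest=$87.32

Answer: 2287.32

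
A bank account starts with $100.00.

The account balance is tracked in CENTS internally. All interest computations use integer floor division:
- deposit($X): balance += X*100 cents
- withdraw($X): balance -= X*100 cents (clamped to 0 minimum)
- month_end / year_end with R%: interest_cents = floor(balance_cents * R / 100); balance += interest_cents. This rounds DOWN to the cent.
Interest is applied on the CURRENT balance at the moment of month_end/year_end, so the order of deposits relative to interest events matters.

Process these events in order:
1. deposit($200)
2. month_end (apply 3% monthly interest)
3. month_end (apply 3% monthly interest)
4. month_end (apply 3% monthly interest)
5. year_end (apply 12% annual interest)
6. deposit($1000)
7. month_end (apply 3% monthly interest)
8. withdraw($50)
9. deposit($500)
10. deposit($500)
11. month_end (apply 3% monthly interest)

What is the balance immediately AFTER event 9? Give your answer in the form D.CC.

After 1 (deposit($200)): balance=$300.00 total_interest=$0.00
After 2 (month_end (apply 3% monthly interest)): balance=$309.00 total_interest=$9.00
After 3 (month_end (apply 3% monthly interest)): balance=$318.27 total_interest=$18.27
After 4 (month_end (apply 3% monthly interest)): balance=$327.81 total_interest=$27.81
After 5 (year_end (apply 12% annual interest)): balance=$367.14 total_interest=$67.14
After 6 (deposit($1000)): balance=$1367.14 total_interest=$67.14
After 7 (month_end (apply 3% monthly interest)): balance=$1408.15 total_interest=$108.15
After 8 (withdraw($50)): balance=$1358.15 total_interest=$108.15
After 9 (deposit($500)): balance=$1858.15 total_interest=$108.15

Answer: 1858.15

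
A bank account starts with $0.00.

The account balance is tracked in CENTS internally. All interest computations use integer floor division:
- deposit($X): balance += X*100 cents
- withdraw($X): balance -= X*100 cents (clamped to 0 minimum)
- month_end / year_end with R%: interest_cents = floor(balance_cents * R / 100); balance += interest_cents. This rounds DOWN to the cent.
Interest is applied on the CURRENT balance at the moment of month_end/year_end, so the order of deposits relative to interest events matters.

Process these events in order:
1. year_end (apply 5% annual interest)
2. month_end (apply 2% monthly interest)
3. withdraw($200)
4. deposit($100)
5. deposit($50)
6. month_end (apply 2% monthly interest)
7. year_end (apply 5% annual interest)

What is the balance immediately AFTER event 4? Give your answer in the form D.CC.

Answer: 100.00

Derivation:
After 1 (year_end (apply 5% annual interest)): balance=$0.00 total_interest=$0.00
After 2 (month_end (apply 2% monthly interest)): balance=$0.00 total_interest=$0.00
After 3 (withdraw($200)): balance=$0.00 total_interest=$0.00
After 4 (deposit($100)): balance=$100.00 total_interest=$0.00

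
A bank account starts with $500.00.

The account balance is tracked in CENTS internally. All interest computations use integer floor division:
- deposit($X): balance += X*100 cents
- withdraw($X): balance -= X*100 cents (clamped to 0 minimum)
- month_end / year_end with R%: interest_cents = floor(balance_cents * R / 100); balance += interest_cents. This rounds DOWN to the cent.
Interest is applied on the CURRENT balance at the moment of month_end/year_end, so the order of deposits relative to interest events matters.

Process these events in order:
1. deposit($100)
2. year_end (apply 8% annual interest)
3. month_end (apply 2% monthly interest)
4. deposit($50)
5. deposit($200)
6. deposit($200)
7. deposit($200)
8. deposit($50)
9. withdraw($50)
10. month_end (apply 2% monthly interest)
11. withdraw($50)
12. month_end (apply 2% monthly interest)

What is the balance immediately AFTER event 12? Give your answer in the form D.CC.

After 1 (deposit($100)): balance=$600.00 total_interest=$0.00
After 2 (year_end (apply 8% annual interest)): balance=$648.00 total_interest=$48.00
After 3 (month_end (apply 2% monthly interest)): balance=$660.96 total_interest=$60.96
After 4 (deposit($50)): balance=$710.96 total_interest=$60.96
After 5 (deposit($200)): balance=$910.96 total_interest=$60.96
After 6 (deposit($200)): balance=$1110.96 total_interest=$60.96
After 7 (deposit($200)): balance=$1310.96 total_interest=$60.96
After 8 (deposit($50)): balance=$1360.96 total_interest=$60.96
After 9 (withdraw($50)): balance=$1310.96 total_interest=$60.96
After 10 (month_end (apply 2% monthly interest)): balance=$1337.17 total_interest=$87.17
After 11 (withdraw($50)): balance=$1287.17 total_interest=$87.17
After 12 (month_end (apply 2% monthly interest)): balance=$1312.91 total_interest=$112.91

Answer: 1312.91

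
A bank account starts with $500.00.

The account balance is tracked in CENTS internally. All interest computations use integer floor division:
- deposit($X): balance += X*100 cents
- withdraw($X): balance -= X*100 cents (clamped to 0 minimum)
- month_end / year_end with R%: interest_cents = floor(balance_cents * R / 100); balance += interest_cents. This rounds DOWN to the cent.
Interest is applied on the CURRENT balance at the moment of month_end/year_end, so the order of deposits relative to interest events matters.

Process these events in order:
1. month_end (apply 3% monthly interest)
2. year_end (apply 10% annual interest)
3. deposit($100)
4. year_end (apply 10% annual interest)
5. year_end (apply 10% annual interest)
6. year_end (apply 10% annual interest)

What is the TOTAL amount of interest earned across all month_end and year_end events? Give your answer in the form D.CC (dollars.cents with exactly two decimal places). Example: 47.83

Answer: 287.10

Derivation:
After 1 (month_end (apply 3% monthly interest)): balance=$515.00 total_interest=$15.00
After 2 (year_end (apply 10% annual interest)): balance=$566.50 total_interest=$66.50
After 3 (deposit($100)): balance=$666.50 total_interest=$66.50
After 4 (year_end (apply 10% annual interest)): balance=$733.15 total_interest=$133.15
After 5 (year_end (apply 10% annual interest)): balance=$806.46 total_interest=$206.46
After 6 (year_end (apply 10% annual interest)): balance=$887.10 total_interest=$287.10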